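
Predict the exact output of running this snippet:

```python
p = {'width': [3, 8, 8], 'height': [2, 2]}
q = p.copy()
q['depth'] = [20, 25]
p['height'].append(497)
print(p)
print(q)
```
{'width': [3, 8, 8], 'height': [2, 2, 497]}
{'width': [3, 8, 8], 'height': [2, 2, 497], 'depth': [20, 25]}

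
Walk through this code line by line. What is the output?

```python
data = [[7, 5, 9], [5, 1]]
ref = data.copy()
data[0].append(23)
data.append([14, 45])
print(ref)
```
[[7, 5, 9, 23], [5, 1]]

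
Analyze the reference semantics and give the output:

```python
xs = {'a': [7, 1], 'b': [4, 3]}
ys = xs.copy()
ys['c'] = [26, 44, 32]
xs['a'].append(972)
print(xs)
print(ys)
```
{'a': [7, 1, 972], 'b': [4, 3]}
{'a': [7, 1, 972], 'b': [4, 3], 'c': [26, 44, 32]}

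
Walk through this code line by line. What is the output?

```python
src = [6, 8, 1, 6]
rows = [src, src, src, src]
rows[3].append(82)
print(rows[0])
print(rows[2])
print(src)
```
[6, 8, 1, 6, 82]
[6, 8, 1, 6, 82]
[6, 8, 1, 6, 82]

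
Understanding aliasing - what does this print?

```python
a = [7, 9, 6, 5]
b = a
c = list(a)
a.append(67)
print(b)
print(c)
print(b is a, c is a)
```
[7, 9, 6, 5, 67]
[7, 9, 6, 5]
True False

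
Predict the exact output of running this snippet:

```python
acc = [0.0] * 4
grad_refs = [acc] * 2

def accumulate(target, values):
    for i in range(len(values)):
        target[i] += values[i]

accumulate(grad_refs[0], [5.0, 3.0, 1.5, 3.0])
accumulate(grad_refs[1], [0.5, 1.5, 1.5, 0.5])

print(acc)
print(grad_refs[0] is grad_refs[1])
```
[5.5, 4.5, 3.0, 3.5]
True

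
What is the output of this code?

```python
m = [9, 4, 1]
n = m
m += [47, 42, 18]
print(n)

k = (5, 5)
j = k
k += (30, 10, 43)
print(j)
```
[9, 4, 1, 47, 42, 18]
(5, 5)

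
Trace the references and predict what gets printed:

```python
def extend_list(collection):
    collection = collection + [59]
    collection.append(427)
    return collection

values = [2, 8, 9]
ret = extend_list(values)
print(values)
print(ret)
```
[2, 8, 9]
[2, 8, 9, 59, 427]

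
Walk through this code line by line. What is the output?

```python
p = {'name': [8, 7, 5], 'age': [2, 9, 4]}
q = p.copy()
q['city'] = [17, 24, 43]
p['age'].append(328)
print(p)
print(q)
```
{'name': [8, 7, 5], 'age': [2, 9, 4, 328]}
{'name': [8, 7, 5], 'age': [2, 9, 4, 328], 'city': [17, 24, 43]}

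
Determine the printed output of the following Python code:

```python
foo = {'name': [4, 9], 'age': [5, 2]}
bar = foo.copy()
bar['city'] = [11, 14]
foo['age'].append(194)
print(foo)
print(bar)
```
{'name': [4, 9], 'age': [5, 2, 194]}
{'name': [4, 9], 'age': [5, 2, 194], 'city': [11, 14]}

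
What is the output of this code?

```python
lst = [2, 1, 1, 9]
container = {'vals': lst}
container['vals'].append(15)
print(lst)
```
[2, 1, 1, 9, 15]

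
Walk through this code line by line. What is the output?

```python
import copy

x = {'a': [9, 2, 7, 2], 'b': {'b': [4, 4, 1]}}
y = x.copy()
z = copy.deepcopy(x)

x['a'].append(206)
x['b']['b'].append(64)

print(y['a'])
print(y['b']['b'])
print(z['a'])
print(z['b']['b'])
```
[9, 2, 7, 2, 206]
[4, 4, 1, 64]
[9, 2, 7, 2]
[4, 4, 1]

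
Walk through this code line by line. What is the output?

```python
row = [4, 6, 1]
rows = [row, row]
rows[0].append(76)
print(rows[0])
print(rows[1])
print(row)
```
[4, 6, 1, 76]
[4, 6, 1, 76]
[4, 6, 1, 76]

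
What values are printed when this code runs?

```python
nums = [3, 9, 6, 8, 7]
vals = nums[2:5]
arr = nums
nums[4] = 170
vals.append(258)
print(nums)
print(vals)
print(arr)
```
[3, 9, 6, 8, 170]
[6, 8, 7, 258]
[3, 9, 6, 8, 170]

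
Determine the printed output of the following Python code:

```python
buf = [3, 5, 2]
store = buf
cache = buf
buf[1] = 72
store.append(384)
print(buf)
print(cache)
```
[3, 72, 2, 384]
[3, 72, 2, 384]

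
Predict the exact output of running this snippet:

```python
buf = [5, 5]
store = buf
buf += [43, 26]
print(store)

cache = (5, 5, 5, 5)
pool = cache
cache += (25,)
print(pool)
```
[5, 5, 43, 26]
(5, 5, 5, 5)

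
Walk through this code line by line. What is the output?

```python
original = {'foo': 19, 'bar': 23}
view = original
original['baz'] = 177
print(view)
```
{'foo': 19, 'bar': 23, 'baz': 177}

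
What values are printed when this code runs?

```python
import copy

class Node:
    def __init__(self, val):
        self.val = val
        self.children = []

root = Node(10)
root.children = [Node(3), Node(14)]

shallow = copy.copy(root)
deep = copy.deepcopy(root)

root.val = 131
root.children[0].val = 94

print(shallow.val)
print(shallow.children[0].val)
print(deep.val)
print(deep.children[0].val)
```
10
94
10
3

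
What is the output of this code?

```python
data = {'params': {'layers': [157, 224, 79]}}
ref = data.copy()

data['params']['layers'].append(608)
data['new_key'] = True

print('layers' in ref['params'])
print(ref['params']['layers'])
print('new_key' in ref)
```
True
[157, 224, 79, 608]
False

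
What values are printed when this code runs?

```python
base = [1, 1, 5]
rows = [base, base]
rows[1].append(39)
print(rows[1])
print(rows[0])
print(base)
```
[1, 1, 5, 39]
[1, 1, 5, 39]
[1, 1, 5, 39]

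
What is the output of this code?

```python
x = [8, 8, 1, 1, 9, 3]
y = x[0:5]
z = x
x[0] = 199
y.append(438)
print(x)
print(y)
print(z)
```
[199, 8, 1, 1, 9, 3]
[8, 8, 1, 1, 9, 438]
[199, 8, 1, 1, 9, 3]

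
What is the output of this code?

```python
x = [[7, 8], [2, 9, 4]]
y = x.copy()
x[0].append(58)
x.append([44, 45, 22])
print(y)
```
[[7, 8, 58], [2, 9, 4]]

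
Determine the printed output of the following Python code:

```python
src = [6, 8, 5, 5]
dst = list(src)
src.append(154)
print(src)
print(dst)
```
[6, 8, 5, 5, 154]
[6, 8, 5, 5]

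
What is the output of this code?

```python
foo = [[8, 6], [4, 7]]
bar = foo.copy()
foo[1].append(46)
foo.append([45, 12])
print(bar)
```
[[8, 6], [4, 7, 46]]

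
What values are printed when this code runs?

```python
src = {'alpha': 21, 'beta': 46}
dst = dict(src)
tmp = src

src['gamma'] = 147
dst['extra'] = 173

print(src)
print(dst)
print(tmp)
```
{'alpha': 21, 'beta': 46, 'gamma': 147}
{'alpha': 21, 'beta': 46, 'extra': 173}
{'alpha': 21, 'beta': 46, 'gamma': 147}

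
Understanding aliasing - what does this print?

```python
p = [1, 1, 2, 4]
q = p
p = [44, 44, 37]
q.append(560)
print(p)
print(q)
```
[44, 44, 37]
[1, 1, 2, 4, 560]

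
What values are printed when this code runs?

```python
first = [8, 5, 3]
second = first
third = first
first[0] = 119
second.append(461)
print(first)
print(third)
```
[119, 5, 3, 461]
[119, 5, 3, 461]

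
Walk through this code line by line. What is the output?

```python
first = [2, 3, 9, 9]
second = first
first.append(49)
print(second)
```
[2, 3, 9, 9, 49]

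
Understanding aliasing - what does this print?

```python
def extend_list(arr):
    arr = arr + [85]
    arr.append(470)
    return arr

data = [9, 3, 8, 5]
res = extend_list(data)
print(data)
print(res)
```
[9, 3, 8, 5]
[9, 3, 8, 5, 85, 470]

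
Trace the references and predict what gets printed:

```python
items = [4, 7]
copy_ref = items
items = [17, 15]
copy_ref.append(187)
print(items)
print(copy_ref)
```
[17, 15]
[4, 7, 187]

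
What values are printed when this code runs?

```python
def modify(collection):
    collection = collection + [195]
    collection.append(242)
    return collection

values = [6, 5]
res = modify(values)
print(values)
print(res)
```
[6, 5]
[6, 5, 195, 242]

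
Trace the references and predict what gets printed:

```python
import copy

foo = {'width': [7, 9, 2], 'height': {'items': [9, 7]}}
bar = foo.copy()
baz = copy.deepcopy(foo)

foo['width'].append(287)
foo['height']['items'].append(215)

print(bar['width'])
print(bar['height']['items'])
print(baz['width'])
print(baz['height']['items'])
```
[7, 9, 2, 287]
[9, 7, 215]
[7, 9, 2]
[9, 7]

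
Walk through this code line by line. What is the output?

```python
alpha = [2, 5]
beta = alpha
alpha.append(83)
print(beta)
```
[2, 5, 83]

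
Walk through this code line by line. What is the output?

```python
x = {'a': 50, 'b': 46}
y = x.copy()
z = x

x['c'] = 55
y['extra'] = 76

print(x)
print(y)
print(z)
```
{'a': 50, 'b': 46, 'c': 55}
{'a': 50, 'b': 46, 'extra': 76}
{'a': 50, 'b': 46, 'c': 55}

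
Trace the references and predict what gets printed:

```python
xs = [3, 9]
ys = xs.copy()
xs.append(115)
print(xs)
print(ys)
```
[3, 9, 115]
[3, 9]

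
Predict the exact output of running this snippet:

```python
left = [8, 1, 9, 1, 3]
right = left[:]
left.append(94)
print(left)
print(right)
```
[8, 1, 9, 1, 3, 94]
[8, 1, 9, 1, 3]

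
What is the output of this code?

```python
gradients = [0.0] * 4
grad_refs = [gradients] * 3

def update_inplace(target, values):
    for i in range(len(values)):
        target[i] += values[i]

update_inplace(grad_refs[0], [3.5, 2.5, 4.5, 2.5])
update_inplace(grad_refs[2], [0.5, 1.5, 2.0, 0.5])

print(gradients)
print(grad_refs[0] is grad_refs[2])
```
[4.0, 4.0, 6.5, 3.0]
True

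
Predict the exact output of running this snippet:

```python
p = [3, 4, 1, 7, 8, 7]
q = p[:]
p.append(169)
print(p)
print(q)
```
[3, 4, 1, 7, 8, 7, 169]
[3, 4, 1, 7, 8, 7]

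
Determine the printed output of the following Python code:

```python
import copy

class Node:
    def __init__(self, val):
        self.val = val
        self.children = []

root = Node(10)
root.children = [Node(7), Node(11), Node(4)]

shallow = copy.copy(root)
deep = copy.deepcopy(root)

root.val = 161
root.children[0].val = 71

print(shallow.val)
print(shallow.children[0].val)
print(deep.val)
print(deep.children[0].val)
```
10
71
10
7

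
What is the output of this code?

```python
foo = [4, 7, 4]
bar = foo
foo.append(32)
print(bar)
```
[4, 7, 4, 32]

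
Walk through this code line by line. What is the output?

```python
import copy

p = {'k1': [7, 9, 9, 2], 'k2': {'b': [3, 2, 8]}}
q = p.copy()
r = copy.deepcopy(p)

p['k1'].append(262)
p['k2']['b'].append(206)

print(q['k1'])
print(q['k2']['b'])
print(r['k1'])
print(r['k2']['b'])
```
[7, 9, 9, 2, 262]
[3, 2, 8, 206]
[7, 9, 9, 2]
[3, 2, 8]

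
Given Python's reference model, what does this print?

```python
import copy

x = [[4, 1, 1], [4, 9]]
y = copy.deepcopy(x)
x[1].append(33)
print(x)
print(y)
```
[[4, 1, 1], [4, 9, 33]]
[[4, 1, 1], [4, 9]]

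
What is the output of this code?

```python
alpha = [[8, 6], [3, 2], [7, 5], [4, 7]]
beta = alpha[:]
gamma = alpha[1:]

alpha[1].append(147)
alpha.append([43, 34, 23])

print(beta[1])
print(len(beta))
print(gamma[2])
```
[3, 2, 147]
4
[4, 7]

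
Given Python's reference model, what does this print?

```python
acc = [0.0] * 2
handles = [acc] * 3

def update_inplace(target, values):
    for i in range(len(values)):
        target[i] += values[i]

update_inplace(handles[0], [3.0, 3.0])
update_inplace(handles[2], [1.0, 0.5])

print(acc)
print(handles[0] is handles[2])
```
[4.0, 3.5]
True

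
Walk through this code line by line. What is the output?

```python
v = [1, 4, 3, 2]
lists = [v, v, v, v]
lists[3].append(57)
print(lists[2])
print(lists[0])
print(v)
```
[1, 4, 3, 2, 57]
[1, 4, 3, 2, 57]
[1, 4, 3, 2, 57]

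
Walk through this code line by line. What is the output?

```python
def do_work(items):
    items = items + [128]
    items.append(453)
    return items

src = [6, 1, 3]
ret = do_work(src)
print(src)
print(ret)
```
[6, 1, 3]
[6, 1, 3, 128, 453]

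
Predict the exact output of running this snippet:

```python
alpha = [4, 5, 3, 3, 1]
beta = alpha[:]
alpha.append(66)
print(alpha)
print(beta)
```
[4, 5, 3, 3, 1, 66]
[4, 5, 3, 3, 1]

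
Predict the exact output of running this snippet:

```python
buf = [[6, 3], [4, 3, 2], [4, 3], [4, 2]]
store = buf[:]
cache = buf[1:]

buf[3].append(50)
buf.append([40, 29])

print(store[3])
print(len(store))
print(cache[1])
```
[4, 2, 50]
4
[4, 3]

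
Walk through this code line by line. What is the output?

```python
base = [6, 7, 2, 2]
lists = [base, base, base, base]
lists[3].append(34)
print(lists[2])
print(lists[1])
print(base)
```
[6, 7, 2, 2, 34]
[6, 7, 2, 2, 34]
[6, 7, 2, 2, 34]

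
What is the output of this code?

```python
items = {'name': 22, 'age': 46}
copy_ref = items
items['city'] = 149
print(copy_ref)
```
{'name': 22, 'age': 46, 'city': 149}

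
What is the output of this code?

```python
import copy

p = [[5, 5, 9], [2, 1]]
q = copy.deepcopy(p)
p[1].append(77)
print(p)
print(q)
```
[[5, 5, 9], [2, 1, 77]]
[[5, 5, 9], [2, 1]]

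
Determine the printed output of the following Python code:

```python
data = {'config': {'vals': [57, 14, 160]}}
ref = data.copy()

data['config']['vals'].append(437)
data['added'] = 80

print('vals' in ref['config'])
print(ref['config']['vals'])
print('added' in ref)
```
True
[57, 14, 160, 437]
False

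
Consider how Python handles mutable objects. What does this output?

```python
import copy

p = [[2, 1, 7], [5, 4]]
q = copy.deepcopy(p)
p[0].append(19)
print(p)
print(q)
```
[[2, 1, 7, 19], [5, 4]]
[[2, 1, 7], [5, 4]]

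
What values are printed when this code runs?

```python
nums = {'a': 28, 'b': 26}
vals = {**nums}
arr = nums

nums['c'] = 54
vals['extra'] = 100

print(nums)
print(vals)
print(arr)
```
{'a': 28, 'b': 26, 'c': 54}
{'a': 28, 'b': 26, 'extra': 100}
{'a': 28, 'b': 26, 'c': 54}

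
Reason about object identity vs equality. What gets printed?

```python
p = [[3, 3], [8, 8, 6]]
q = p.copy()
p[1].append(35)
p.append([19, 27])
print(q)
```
[[3, 3], [8, 8, 6, 35]]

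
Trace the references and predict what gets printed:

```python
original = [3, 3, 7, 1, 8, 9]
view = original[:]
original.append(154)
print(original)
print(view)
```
[3, 3, 7, 1, 8, 9, 154]
[3, 3, 7, 1, 8, 9]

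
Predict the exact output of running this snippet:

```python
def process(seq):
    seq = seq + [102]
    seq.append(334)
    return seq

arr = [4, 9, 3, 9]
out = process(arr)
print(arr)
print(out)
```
[4, 9, 3, 9]
[4, 9, 3, 9, 102, 334]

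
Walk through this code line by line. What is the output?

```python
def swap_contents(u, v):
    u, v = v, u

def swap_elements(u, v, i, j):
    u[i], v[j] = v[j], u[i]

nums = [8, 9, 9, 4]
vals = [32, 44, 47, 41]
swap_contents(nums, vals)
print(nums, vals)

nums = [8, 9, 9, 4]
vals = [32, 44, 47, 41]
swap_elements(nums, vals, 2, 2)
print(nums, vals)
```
[8, 9, 9, 4] [32, 44, 47, 41]
[8, 9, 47, 4] [32, 44, 9, 41]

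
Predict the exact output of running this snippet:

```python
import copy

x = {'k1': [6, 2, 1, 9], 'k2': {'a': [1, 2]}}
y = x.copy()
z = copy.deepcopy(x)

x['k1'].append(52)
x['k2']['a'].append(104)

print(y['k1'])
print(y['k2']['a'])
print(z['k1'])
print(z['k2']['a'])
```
[6, 2, 1, 9, 52]
[1, 2, 104]
[6, 2, 1, 9]
[1, 2]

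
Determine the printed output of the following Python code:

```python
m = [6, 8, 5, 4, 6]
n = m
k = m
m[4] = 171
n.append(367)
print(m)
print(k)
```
[6, 8, 5, 4, 171, 367]
[6, 8, 5, 4, 171, 367]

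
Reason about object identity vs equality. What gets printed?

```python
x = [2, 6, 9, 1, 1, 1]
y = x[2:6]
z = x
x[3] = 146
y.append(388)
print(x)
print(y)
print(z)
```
[2, 6, 9, 146, 1, 1]
[9, 1, 1, 1, 388]
[2, 6, 9, 146, 1, 1]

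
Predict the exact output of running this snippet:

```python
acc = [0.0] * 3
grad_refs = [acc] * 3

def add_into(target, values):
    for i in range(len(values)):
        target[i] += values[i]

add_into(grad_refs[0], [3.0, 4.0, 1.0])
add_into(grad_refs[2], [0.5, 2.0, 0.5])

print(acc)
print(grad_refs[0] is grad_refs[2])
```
[3.5, 6.0, 1.5]
True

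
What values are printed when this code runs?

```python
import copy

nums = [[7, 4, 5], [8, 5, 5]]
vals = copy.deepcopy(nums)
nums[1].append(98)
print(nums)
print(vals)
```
[[7, 4, 5], [8, 5, 5, 98]]
[[7, 4, 5], [8, 5, 5]]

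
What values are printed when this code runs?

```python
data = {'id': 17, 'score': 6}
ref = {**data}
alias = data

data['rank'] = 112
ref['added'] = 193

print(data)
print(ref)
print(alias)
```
{'id': 17, 'score': 6, 'rank': 112}
{'id': 17, 'score': 6, 'added': 193}
{'id': 17, 'score': 6, 'rank': 112}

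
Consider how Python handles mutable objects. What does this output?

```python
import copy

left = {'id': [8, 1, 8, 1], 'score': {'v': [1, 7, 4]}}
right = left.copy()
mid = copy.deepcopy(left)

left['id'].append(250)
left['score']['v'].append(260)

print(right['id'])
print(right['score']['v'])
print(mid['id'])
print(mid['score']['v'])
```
[8, 1, 8, 1, 250]
[1, 7, 4, 260]
[8, 1, 8, 1]
[1, 7, 4]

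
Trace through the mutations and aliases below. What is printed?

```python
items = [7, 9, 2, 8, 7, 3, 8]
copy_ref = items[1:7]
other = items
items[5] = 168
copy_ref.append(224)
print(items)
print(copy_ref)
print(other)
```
[7, 9, 2, 8, 7, 168, 8]
[9, 2, 8, 7, 3, 8, 224]
[7, 9, 2, 8, 7, 168, 8]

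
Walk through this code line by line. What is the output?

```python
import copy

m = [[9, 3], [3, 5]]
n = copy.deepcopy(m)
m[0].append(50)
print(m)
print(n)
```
[[9, 3, 50], [3, 5]]
[[9, 3], [3, 5]]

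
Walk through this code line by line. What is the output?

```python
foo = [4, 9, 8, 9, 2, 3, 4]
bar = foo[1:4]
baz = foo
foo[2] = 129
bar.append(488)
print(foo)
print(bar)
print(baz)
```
[4, 9, 129, 9, 2, 3, 4]
[9, 8, 9, 488]
[4, 9, 129, 9, 2, 3, 4]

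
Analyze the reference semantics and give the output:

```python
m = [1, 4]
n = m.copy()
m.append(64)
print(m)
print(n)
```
[1, 4, 64]
[1, 4]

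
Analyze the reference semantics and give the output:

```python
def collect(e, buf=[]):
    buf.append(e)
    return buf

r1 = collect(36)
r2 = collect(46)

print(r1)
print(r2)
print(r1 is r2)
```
[36, 46]
[36, 46]
True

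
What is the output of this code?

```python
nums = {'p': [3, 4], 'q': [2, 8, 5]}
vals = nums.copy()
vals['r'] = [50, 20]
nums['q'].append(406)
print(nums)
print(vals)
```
{'p': [3, 4], 'q': [2, 8, 5, 406]}
{'p': [3, 4], 'q': [2, 8, 5, 406], 'r': [50, 20]}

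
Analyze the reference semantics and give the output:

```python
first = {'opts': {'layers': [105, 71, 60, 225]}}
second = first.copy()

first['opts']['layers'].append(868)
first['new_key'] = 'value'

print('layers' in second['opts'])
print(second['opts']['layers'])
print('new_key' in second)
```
True
[105, 71, 60, 225, 868]
False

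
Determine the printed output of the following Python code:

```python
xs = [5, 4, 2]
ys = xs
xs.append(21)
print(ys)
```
[5, 4, 2, 21]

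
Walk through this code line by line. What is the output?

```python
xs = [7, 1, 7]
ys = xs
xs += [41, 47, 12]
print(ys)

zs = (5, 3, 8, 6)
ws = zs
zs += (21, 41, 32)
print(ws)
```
[7, 1, 7, 41, 47, 12]
(5, 3, 8, 6)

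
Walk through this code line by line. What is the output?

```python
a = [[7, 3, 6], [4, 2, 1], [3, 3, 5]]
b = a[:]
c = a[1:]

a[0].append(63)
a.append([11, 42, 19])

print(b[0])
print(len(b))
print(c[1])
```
[7, 3, 6, 63]
3
[3, 3, 5]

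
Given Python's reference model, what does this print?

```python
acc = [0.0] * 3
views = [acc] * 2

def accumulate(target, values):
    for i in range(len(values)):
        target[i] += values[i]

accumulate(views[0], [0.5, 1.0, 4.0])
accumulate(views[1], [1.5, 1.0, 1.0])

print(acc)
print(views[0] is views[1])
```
[2.0, 2.0, 5.0]
True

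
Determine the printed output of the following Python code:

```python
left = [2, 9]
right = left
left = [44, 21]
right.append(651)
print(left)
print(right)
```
[44, 21]
[2, 9, 651]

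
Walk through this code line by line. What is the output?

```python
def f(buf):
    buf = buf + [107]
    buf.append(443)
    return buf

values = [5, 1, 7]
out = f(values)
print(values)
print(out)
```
[5, 1, 7]
[5, 1, 7, 107, 443]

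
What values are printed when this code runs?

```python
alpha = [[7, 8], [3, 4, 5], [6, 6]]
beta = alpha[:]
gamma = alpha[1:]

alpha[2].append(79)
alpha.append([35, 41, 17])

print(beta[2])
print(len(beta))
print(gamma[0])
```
[6, 6, 79]
3
[3, 4, 5]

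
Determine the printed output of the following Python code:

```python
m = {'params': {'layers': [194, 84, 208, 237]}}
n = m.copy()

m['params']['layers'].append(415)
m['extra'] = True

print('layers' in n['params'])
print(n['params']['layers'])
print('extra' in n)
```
True
[194, 84, 208, 237, 415]
False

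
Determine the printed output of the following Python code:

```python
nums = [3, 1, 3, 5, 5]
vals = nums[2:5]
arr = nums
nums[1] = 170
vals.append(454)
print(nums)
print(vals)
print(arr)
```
[3, 170, 3, 5, 5]
[3, 5, 5, 454]
[3, 170, 3, 5, 5]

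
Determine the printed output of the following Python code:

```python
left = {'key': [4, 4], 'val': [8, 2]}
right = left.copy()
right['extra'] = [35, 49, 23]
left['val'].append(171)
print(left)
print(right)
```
{'key': [4, 4], 'val': [8, 2, 171]}
{'key': [4, 4], 'val': [8, 2, 171], 'extra': [35, 49, 23]}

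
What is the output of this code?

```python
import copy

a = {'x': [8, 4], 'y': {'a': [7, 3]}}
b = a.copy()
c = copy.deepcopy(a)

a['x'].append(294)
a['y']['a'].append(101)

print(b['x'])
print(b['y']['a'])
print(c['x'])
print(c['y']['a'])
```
[8, 4, 294]
[7, 3, 101]
[8, 4]
[7, 3]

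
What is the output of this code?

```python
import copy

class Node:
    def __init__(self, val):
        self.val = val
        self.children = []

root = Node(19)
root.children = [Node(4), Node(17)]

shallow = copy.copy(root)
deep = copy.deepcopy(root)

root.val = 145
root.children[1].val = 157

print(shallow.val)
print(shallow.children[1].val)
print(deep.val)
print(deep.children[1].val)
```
19
157
19
17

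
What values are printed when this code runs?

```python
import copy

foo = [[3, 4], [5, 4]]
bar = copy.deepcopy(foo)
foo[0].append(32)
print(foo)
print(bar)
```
[[3, 4, 32], [5, 4]]
[[3, 4], [5, 4]]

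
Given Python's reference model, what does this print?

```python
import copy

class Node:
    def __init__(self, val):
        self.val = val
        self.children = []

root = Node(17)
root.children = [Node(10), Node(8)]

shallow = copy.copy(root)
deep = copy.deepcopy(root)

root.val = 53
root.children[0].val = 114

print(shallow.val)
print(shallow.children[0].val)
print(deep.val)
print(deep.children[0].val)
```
17
114
17
10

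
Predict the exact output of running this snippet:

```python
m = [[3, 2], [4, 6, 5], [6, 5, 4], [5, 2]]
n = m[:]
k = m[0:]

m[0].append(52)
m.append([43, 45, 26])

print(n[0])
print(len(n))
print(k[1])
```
[3, 2, 52]
4
[4, 6, 5]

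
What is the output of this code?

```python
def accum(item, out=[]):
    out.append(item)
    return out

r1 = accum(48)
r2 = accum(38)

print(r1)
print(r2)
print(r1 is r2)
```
[48, 38]
[48, 38]
True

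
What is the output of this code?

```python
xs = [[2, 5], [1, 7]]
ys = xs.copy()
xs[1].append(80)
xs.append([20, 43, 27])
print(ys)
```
[[2, 5], [1, 7, 80]]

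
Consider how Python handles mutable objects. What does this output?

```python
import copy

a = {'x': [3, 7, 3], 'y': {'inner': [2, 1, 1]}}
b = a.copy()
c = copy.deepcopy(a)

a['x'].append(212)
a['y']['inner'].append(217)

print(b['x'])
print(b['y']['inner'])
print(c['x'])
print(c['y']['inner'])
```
[3, 7, 3, 212]
[2, 1, 1, 217]
[3, 7, 3]
[2, 1, 1]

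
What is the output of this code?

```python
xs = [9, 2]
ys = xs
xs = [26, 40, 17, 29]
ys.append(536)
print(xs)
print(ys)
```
[26, 40, 17, 29]
[9, 2, 536]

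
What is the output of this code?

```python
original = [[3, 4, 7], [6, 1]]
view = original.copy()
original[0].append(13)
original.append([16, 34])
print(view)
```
[[3, 4, 7, 13], [6, 1]]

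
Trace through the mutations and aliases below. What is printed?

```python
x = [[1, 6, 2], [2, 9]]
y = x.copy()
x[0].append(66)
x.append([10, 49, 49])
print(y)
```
[[1, 6, 2, 66], [2, 9]]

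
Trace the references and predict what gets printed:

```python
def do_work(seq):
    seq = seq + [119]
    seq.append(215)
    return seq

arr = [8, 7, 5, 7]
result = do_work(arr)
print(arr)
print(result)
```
[8, 7, 5, 7]
[8, 7, 5, 7, 119, 215]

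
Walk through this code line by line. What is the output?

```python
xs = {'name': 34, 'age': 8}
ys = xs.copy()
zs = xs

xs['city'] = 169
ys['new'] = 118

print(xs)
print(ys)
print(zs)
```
{'name': 34, 'age': 8, 'city': 169}
{'name': 34, 'age': 8, 'new': 118}
{'name': 34, 'age': 8, 'city': 169}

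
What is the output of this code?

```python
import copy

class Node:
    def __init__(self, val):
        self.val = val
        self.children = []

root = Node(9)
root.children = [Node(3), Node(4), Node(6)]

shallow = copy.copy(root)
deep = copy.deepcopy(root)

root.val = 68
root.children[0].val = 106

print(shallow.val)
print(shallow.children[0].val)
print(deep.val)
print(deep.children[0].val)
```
9
106
9
3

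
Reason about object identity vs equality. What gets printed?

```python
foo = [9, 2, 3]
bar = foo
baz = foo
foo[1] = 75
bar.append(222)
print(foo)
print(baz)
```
[9, 75, 3, 222]
[9, 75, 3, 222]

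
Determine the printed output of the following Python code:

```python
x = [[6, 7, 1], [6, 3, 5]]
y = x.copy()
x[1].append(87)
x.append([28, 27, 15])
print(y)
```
[[6, 7, 1], [6, 3, 5, 87]]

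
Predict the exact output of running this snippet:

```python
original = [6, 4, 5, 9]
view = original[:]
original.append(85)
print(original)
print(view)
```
[6, 4, 5, 9, 85]
[6, 4, 5, 9]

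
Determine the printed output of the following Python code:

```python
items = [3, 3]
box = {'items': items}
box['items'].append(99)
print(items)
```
[3, 3, 99]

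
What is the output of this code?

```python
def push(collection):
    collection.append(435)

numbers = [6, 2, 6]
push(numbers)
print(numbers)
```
[6, 2, 6, 435]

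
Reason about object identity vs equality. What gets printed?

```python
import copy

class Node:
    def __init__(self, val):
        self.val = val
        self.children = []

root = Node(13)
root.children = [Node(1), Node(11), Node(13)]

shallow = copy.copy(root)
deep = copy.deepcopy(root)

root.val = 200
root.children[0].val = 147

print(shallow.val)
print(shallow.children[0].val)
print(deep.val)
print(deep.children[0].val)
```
13
147
13
1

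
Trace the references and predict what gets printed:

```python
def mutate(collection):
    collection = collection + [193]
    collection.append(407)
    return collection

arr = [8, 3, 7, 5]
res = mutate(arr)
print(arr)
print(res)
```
[8, 3, 7, 5]
[8, 3, 7, 5, 193, 407]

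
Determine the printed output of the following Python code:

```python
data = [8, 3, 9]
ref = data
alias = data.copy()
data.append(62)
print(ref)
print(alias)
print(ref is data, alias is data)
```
[8, 3, 9, 62]
[8, 3, 9]
True False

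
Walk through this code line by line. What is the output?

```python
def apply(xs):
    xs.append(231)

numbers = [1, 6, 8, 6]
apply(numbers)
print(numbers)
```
[1, 6, 8, 6, 231]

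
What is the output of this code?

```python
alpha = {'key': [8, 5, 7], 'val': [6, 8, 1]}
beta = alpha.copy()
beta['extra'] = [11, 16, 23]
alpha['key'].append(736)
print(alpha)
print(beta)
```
{'key': [8, 5, 7, 736], 'val': [6, 8, 1]}
{'key': [8, 5, 7, 736], 'val': [6, 8, 1], 'extra': [11, 16, 23]}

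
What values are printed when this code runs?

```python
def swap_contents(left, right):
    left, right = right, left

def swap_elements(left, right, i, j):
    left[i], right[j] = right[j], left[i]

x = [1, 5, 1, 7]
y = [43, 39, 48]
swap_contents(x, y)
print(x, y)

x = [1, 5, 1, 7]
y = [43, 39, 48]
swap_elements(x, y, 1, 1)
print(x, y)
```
[1, 5, 1, 7] [43, 39, 48]
[1, 39, 1, 7] [43, 5, 48]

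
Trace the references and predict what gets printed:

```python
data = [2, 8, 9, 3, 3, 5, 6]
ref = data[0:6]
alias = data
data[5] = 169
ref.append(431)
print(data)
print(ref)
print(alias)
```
[2, 8, 9, 3, 3, 169, 6]
[2, 8, 9, 3, 3, 5, 431]
[2, 8, 9, 3, 3, 169, 6]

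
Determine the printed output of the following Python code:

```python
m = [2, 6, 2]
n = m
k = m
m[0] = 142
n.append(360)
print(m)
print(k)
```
[142, 6, 2, 360]
[142, 6, 2, 360]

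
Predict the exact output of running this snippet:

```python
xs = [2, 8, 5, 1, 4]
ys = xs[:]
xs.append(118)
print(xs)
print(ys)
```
[2, 8, 5, 1, 4, 118]
[2, 8, 5, 1, 4]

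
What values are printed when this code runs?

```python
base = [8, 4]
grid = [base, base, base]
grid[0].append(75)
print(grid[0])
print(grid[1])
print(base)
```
[8, 4, 75]
[8, 4, 75]
[8, 4, 75]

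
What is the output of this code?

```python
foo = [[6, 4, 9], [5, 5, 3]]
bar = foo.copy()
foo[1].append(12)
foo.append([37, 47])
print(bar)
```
[[6, 4, 9], [5, 5, 3, 12]]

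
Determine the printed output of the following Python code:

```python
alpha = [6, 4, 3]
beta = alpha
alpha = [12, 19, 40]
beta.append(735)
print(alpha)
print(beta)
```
[12, 19, 40]
[6, 4, 3, 735]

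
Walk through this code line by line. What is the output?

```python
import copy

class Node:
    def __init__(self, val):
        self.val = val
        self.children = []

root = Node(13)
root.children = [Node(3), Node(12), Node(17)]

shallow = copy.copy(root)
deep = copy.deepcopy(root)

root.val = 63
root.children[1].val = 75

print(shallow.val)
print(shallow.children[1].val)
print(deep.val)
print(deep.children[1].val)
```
13
75
13
12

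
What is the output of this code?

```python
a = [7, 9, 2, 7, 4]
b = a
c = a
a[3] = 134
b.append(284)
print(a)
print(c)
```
[7, 9, 2, 134, 4, 284]
[7, 9, 2, 134, 4, 284]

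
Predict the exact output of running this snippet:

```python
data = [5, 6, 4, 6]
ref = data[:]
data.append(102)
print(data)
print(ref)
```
[5, 6, 4, 6, 102]
[5, 6, 4, 6]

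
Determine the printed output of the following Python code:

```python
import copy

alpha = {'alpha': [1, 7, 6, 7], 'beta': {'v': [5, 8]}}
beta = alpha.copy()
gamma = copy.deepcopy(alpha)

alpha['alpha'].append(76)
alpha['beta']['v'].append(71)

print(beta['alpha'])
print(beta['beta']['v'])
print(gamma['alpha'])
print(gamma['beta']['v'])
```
[1, 7, 6, 7, 76]
[5, 8, 71]
[1, 7, 6, 7]
[5, 8]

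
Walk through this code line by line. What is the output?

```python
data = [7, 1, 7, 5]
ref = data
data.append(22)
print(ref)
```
[7, 1, 7, 5, 22]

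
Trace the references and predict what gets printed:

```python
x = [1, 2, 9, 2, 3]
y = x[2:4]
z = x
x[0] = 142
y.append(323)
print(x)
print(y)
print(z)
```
[142, 2, 9, 2, 3]
[9, 2, 323]
[142, 2, 9, 2, 3]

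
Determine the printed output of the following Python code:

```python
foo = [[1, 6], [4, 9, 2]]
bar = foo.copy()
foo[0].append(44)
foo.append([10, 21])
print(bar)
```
[[1, 6, 44], [4, 9, 2]]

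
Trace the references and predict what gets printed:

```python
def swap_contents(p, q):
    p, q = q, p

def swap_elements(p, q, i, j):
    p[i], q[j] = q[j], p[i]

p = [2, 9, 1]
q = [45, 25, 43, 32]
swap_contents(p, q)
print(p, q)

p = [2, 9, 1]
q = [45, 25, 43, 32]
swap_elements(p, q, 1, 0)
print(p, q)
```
[2, 9, 1] [45, 25, 43, 32]
[2, 45, 1] [9, 25, 43, 32]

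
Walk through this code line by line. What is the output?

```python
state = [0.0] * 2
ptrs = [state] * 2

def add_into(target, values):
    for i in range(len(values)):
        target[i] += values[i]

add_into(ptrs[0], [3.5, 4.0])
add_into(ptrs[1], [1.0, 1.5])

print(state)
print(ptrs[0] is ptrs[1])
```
[4.5, 5.5]
True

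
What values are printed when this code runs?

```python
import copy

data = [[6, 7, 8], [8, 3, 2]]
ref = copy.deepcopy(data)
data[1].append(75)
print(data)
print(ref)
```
[[6, 7, 8], [8, 3, 2, 75]]
[[6, 7, 8], [8, 3, 2]]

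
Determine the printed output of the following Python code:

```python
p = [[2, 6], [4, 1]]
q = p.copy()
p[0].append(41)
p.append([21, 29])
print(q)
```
[[2, 6, 41], [4, 1]]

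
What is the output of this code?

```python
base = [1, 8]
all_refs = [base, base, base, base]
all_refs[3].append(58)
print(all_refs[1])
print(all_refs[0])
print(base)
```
[1, 8, 58]
[1, 8, 58]
[1, 8, 58]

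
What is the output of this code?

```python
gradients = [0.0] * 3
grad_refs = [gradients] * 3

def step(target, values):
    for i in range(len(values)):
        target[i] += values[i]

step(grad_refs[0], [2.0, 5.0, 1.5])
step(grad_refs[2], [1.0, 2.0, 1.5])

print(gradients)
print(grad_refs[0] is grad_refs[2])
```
[3.0, 7.0, 3.0]
True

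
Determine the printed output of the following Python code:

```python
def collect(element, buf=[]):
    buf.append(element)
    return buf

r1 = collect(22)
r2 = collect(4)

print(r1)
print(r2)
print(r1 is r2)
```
[22, 4]
[22, 4]
True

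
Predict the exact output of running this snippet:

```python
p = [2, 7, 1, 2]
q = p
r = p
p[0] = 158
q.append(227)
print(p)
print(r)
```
[158, 7, 1, 2, 227]
[158, 7, 1, 2, 227]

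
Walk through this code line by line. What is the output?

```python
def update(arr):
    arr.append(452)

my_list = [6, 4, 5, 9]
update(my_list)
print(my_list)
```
[6, 4, 5, 9, 452]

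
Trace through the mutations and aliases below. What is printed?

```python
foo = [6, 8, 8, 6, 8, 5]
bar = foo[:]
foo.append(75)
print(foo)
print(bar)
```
[6, 8, 8, 6, 8, 5, 75]
[6, 8, 8, 6, 8, 5]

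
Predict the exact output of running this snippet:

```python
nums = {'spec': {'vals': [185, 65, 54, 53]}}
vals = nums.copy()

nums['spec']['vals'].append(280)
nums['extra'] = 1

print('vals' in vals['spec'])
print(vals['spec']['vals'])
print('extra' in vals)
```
True
[185, 65, 54, 53, 280]
False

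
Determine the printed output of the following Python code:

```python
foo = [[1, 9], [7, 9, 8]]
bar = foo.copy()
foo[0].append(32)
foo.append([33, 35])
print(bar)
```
[[1, 9, 32], [7, 9, 8]]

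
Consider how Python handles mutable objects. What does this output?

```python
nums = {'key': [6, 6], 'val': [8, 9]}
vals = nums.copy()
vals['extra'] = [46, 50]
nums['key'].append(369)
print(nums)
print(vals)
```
{'key': [6, 6, 369], 'val': [8, 9]}
{'key': [6, 6, 369], 'val': [8, 9], 'extra': [46, 50]}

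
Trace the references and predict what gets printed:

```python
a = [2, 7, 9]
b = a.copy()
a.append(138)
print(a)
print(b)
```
[2, 7, 9, 138]
[2, 7, 9]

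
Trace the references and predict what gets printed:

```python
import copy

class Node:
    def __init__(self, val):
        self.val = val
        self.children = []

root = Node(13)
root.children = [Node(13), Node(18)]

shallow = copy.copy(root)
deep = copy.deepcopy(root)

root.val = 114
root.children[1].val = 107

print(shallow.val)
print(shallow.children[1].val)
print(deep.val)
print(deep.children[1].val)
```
13
107
13
18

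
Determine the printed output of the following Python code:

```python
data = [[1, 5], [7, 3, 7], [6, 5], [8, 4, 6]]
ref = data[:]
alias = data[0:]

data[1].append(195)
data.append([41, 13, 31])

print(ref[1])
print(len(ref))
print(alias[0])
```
[7, 3, 7, 195]
4
[1, 5]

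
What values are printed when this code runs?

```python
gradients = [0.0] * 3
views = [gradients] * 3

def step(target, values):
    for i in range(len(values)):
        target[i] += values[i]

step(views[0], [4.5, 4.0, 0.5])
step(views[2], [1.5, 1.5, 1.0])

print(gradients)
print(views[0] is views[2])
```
[6.0, 5.5, 1.5]
True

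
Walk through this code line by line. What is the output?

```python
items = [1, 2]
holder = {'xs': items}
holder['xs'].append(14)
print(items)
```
[1, 2, 14]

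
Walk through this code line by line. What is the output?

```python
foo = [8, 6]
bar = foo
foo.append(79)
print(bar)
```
[8, 6, 79]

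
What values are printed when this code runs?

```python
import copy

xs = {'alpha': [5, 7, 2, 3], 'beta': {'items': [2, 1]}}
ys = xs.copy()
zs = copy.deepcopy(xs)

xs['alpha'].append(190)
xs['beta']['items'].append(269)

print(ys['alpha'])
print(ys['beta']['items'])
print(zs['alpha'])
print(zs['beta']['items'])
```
[5, 7, 2, 3, 190]
[2, 1, 269]
[5, 7, 2, 3]
[2, 1]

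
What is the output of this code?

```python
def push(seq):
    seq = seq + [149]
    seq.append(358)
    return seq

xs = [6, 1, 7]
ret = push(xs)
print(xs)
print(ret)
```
[6, 1, 7]
[6, 1, 7, 149, 358]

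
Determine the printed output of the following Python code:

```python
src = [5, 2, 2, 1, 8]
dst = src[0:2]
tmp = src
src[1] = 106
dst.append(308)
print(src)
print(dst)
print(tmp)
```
[5, 106, 2, 1, 8]
[5, 2, 308]
[5, 106, 2, 1, 8]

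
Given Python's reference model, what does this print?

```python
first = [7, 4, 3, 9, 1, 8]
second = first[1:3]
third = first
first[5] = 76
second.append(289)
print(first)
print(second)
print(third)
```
[7, 4, 3, 9, 1, 76]
[4, 3, 289]
[7, 4, 3, 9, 1, 76]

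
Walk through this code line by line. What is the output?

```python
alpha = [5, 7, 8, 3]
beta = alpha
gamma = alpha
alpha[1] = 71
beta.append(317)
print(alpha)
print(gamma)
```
[5, 71, 8, 3, 317]
[5, 71, 8, 3, 317]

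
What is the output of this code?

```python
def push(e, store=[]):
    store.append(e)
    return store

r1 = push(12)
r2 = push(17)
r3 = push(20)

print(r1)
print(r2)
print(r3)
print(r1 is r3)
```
[12, 17, 20]
[12, 17, 20]
[12, 17, 20]
True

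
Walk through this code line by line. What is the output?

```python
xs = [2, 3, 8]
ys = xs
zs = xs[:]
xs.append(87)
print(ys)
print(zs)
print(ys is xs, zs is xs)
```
[2, 3, 8, 87]
[2, 3, 8]
True False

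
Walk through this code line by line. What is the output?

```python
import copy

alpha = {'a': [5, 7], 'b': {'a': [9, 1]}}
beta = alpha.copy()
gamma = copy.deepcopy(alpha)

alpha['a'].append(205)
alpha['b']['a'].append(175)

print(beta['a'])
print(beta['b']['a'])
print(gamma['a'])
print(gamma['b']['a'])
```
[5, 7, 205]
[9, 1, 175]
[5, 7]
[9, 1]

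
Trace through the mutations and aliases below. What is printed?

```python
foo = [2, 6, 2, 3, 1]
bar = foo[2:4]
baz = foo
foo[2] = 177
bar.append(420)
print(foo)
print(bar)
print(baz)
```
[2, 6, 177, 3, 1]
[2, 3, 420]
[2, 6, 177, 3, 1]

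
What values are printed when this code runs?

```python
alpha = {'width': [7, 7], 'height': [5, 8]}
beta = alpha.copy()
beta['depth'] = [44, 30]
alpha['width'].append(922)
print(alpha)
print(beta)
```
{'width': [7, 7, 922], 'height': [5, 8]}
{'width': [7, 7, 922], 'height': [5, 8], 'depth': [44, 30]}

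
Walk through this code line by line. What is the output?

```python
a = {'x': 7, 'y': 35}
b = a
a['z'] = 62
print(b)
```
{'x': 7, 'y': 35, 'z': 62}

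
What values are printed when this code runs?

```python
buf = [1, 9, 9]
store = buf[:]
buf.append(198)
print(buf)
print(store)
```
[1, 9, 9, 198]
[1, 9, 9]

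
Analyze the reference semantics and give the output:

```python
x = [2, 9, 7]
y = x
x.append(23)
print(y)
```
[2, 9, 7, 23]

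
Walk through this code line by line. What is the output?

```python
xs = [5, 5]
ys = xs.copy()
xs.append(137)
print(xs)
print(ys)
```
[5, 5, 137]
[5, 5]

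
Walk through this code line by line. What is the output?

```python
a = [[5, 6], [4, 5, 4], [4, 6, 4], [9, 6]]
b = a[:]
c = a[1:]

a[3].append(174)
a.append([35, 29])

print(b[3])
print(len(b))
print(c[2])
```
[9, 6, 174]
4
[9, 6, 174]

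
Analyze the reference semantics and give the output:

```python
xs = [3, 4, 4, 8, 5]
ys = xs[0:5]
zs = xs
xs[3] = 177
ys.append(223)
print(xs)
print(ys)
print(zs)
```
[3, 4, 4, 177, 5]
[3, 4, 4, 8, 5, 223]
[3, 4, 4, 177, 5]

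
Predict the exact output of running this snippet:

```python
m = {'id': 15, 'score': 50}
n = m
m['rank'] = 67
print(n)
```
{'id': 15, 'score': 50, 'rank': 67}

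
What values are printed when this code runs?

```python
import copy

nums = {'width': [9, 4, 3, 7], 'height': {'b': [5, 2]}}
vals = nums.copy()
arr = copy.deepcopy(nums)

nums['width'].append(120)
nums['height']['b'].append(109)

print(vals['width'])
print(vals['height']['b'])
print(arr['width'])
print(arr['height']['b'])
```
[9, 4, 3, 7, 120]
[5, 2, 109]
[9, 4, 3, 7]
[5, 2]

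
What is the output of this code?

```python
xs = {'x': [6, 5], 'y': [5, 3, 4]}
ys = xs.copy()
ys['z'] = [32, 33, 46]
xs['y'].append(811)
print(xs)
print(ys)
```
{'x': [6, 5], 'y': [5, 3, 4, 811]}
{'x': [6, 5], 'y': [5, 3, 4, 811], 'z': [32, 33, 46]}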